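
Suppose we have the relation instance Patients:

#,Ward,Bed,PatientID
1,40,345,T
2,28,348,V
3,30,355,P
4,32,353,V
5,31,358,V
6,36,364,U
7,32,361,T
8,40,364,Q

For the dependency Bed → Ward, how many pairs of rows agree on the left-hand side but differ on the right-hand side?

1

Bed=364: violating pairs (6,8) — 1 pair.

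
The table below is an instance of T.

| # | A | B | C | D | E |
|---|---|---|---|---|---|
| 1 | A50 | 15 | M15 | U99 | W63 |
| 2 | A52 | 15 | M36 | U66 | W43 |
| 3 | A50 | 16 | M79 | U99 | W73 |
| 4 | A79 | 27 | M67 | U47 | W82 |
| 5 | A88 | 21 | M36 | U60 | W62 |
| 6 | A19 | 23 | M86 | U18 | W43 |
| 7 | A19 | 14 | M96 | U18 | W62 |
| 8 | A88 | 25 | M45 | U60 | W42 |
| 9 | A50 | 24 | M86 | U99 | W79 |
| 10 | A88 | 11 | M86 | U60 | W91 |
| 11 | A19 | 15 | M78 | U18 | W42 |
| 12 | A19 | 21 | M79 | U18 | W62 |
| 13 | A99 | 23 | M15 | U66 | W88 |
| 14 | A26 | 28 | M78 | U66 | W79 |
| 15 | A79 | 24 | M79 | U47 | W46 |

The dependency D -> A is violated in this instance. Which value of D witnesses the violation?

D=U99: rows 1, 3, 9 → A = A50, A50, A50 ✓
D=U66: rows 2, 13, 14 → A takes values {A52, A99, A26} — violation
D=U47: rows 4, 15 → A = A79, A79 ✓
D=U60: rows 5, 8, 10 → A = A88, A88, A88 ✓
D=U18: rows 6, 7, 11, 12 → A = A19, A19, A19, A19 ✓
The only D value with inconsistent A is D=U66.

U66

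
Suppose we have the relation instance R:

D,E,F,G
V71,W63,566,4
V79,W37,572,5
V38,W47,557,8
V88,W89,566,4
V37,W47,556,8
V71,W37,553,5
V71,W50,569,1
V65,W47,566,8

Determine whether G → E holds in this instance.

G=4: 2 rows → E takes values {W63, W89} — violation
G=5: 2 rows → E = W37, W37 ✓
G=8: 3 rows → E = W47, W47, W47 ✓
G=1: 1 row → E = W50 ✓
Two rows agree on G but differ on E, so G → E does not hold.

No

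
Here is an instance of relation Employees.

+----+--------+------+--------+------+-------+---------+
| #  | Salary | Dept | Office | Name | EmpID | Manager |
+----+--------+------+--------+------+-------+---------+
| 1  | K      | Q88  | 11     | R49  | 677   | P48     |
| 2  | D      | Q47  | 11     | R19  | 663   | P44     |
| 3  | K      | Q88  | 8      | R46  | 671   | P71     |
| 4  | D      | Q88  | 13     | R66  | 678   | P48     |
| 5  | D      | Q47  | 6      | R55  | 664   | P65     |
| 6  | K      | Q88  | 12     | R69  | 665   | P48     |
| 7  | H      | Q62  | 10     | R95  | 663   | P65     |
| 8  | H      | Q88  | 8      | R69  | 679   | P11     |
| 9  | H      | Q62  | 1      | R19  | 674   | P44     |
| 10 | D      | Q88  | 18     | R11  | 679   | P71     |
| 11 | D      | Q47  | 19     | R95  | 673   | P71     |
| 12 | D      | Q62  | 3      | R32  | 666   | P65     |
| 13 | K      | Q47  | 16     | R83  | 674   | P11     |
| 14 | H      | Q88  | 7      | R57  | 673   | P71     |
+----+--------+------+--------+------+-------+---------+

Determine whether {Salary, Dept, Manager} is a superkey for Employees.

Rows 1 and 6 have the same {Salary, Dept, Manager} value (Salary=K, Dept=Q88, Manager=P48) but are distinct tuples, so {Salary, Dept, Manager} does not determine every attribute — not a superkey.

No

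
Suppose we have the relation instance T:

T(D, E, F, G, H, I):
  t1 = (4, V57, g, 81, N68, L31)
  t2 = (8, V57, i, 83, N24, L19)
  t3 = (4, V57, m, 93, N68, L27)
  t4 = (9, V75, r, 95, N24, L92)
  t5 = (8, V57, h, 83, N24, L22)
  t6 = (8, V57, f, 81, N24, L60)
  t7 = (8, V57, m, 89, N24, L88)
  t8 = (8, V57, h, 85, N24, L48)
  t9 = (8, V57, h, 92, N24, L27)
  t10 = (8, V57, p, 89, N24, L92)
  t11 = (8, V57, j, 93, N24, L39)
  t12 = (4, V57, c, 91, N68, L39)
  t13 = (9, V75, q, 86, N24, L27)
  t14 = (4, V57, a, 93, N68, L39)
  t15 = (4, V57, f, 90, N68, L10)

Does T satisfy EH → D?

(E=V57, H=N68): rows 1, 3, 12, 14, 15 → D = 4, 4, 4, 4, 4 ✓
(E=V57, H=N24): rows 2, 5, 6, 7, 8, 9, 10, 11 → D = 8, 8, 8, 8, 8, 8, 8, 8 ✓
(E=V75, H=N24): rows 4, 13 → D = 9, 9 ✓
Every EH value is associated with a single D value, so EH → D holds.

Yes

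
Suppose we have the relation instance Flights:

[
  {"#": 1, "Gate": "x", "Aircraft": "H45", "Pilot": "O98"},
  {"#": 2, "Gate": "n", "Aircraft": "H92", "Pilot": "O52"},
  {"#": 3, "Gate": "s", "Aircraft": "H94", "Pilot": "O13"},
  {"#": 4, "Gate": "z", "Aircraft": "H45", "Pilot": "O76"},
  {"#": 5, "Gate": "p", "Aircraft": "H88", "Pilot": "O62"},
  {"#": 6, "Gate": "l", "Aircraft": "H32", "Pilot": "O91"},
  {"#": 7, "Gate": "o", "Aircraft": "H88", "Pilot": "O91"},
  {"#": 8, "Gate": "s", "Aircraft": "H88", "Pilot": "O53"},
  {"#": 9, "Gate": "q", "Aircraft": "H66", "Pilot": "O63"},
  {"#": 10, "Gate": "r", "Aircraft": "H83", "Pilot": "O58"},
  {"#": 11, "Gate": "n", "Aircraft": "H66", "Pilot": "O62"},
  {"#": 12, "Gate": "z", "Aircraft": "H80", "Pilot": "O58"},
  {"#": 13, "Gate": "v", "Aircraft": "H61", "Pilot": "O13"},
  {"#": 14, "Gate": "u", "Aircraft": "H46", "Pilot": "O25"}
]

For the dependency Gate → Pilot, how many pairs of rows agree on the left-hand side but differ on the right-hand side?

3

Gate=n: violating pairs (2,11) — 1 pair.
Gate=s: violating pairs (3,8) — 1 pair.
Gate=z: violating pairs (4,12) — 1 pair.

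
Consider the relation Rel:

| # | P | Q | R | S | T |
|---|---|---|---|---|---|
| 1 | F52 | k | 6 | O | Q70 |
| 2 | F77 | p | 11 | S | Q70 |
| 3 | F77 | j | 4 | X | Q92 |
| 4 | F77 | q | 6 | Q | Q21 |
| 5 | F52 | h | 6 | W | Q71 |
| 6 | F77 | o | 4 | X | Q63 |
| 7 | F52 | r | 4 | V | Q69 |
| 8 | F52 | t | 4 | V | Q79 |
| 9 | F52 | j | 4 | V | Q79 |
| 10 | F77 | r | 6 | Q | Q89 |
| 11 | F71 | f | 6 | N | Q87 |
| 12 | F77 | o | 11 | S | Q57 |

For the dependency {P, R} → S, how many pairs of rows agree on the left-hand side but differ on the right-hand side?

(P=F52, R=6): violating pairs (1,5) — 1 pair.
(P=F77, R=11): all 2 rows agree on S — 0 pairs.
(P=F77, R=4): all 2 rows agree on S — 0 pairs.
(P=F77, R=6): all 2 rows agree on S — 0 pairs.
(P=F52, R=4): all 3 rows agree on S — 0 pairs.

1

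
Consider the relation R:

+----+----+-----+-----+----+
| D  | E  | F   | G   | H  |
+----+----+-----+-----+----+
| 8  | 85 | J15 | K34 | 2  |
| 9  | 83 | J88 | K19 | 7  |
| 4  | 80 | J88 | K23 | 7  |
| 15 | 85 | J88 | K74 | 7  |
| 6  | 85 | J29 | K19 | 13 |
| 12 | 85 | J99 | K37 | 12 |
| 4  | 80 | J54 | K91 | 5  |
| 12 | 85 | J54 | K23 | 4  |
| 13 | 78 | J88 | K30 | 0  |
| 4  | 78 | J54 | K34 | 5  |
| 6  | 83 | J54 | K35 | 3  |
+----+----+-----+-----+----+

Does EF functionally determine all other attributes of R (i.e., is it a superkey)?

All 11 rows have distinct EF values, so EF → (all attributes) holds and EF is a superkey.

Yes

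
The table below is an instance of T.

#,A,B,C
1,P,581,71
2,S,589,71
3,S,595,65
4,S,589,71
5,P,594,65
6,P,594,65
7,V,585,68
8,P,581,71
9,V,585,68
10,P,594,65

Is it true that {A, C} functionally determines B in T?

(A=P, C=71): rows 1, 8 → B = 581, 581 ✓
(A=S, C=71): rows 2, 4 → B = 589, 589 ✓
(A=S, C=65): row 3 → B = 595 ✓
(A=P, C=65): rows 5, 6, 10 → B = 594, 594, 594 ✓
(A=V, C=68): rows 7, 9 → B = 585, 585 ✓
Every {A, C} value is associated with a single B value, so {A, C} → B holds.

Yes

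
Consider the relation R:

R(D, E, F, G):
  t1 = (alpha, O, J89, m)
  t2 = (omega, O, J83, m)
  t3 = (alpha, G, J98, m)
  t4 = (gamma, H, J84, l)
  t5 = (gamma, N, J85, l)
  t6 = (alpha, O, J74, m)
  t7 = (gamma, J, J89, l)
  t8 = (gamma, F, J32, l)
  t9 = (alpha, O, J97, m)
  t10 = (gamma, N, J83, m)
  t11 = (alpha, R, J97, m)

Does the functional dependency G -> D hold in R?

G=m: rows 1, 2, 3, 6, 9, 10, 11 → D takes values {alpha, omega, gamma} — violation
G=l: rows 4, 5, 7, 8 → D = gamma, gamma, gamma, gamma ✓
Two rows agree on G but differ on D, so G -> D does not hold.

No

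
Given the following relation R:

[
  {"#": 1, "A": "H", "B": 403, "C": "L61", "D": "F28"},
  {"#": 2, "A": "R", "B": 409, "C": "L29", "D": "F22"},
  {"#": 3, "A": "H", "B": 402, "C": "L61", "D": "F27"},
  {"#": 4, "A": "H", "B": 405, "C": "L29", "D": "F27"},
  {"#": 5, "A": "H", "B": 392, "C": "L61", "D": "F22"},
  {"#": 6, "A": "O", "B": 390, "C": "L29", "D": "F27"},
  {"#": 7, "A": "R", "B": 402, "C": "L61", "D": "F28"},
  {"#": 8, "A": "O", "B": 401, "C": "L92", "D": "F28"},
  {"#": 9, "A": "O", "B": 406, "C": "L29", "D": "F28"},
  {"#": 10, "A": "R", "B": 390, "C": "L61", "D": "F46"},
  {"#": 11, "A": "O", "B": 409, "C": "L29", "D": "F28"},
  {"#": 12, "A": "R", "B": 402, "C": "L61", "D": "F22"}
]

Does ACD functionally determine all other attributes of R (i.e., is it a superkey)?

No

Rows 9 and 11 have the same ACD value (A=O, C=L29, D=F28) but are distinct tuples, so ACD does not determine every attribute — not a superkey.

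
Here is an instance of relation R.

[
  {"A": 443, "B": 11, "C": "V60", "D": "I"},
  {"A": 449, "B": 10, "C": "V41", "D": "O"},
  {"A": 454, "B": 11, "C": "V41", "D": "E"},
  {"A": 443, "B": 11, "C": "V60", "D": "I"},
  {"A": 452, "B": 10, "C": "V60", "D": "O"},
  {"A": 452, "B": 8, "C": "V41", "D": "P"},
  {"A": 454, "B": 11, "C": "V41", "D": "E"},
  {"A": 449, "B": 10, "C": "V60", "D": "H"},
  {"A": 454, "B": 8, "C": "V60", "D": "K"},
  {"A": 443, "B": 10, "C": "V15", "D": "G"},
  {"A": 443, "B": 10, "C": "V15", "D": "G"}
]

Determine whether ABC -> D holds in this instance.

(A=443, B=11, C=V60): 2 rows → D = I, I ✓
(A=449, B=10, C=V41): 1 row → D = O ✓
(A=454, B=11, C=V41): 2 rows → D = E, E ✓
(A=452, B=10, C=V60): 1 row → D = O ✓
(A=452, B=8, C=V41): 1 row → D = P ✓
(A=449, B=10, C=V60): 1 row → D = H ✓
(A=454, B=8, C=V60): 1 row → D = K ✓
(A=443, B=10, C=V15): 2 rows → D = G, G ✓
Every ABC value is associated with a single D value, so ABC -> D holds.

Yes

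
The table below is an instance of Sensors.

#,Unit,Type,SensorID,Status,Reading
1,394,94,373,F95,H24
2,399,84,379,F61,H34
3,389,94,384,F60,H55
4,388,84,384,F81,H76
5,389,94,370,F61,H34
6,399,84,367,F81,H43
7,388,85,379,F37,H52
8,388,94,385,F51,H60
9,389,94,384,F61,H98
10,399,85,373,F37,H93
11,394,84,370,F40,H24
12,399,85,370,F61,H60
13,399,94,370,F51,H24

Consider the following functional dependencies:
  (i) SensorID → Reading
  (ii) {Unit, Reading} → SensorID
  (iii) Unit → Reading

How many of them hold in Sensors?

(i) SensorID → Reading: SensorID=373: rows 1, 10 → Reading takes values {H24, H93} — violation; SensorID=379: rows 2, 7 → Reading takes values {H34, H52} — violation; SensorID=384: rows 3, 4, 9 → Reading takes values {H55, H76, H98} — violation; SensorID=370: rows 5, 11, 12, 13 → Reading takes values {H34, H24, H60} — violation — fails.
(ii) {Unit, Reading} → SensorID: (Unit=394, Reading=H24): rows 1, 11 → SensorID takes values {373, 370} — violation — fails.
(iii) Unit → Reading: Unit=399: rows 2, 6, 10, 12, 13 → Reading takes values {H34, H43, H93, H60, H24} — violation; Unit=389: rows 3, 5, 9 → Reading takes values {H55, H34, H98} — violation; Unit=388: rows 4, 7, 8 → Reading takes values {H76, H52, H60} — violation — fails.
None of the 3 dependencies hold.

0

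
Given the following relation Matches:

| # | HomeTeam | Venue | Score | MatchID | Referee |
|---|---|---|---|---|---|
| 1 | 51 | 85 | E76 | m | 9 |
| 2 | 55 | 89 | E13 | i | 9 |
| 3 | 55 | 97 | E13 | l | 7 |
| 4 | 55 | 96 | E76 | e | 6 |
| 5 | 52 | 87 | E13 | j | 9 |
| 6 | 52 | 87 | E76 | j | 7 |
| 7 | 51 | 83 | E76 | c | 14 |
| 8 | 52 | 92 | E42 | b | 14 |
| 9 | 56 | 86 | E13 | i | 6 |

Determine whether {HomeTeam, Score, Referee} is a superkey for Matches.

Yes

All 9 rows have distinct {HomeTeam, Score, Referee} values, so {HomeTeam, Score, Referee} → (all attributes) holds and {HomeTeam, Score, Referee} is a superkey.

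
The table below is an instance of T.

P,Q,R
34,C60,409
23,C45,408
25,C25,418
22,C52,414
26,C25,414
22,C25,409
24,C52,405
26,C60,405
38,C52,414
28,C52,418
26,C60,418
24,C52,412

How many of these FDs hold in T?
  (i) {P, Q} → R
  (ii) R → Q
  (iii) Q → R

0

(i) {P, Q} → R: (P=24, Q=C52): 2 rows → R takes values {405, 412} — violation; (P=26, Q=C60): 2 rows → R takes values {405, 418} — violation — fails.
(ii) R → Q: R=409: 2 rows → Q takes values {C60, C25} — violation; R=418: 3 rows → Q takes values {C25, C52, C60} — violation; R=414: 3 rows → Q takes values {C52, C25} — violation; R=405: 2 rows → Q takes values {C52, C60} — violation — fails.
(iii) Q → R: Q=C60: 3 rows → R takes values {409, 405, 418} — violation; Q=C25: 3 rows → R takes values {418, 414, 409} — violation; Q=C52: 5 rows → R takes values {414, 405, 418, 412} — violation — fails.
None of the 3 dependencies hold.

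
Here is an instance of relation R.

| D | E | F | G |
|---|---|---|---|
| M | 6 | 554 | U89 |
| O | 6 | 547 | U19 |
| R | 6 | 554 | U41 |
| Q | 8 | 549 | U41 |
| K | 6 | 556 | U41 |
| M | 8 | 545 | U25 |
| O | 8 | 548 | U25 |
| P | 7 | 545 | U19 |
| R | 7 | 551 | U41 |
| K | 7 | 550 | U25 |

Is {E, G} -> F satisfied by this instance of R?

No

(E=6, G=U89): 1 row → F = 554 ✓
(E=6, G=U19): 1 row → F = 547 ✓
(E=6, G=U41): 2 rows → F takes values {554, 556} — violation
(E=8, G=U41): 1 row → F = 549 ✓
(E=8, G=U25): 2 rows → F takes values {545, 548} — violation
(E=7, G=U19): 1 row → F = 545 ✓
(E=7, G=U41): 1 row → F = 551 ✓
(E=7, G=U25): 1 row → F = 550 ✓
Two rows agree on {E, G} but differ on F, so {E, G} -> F does not hold.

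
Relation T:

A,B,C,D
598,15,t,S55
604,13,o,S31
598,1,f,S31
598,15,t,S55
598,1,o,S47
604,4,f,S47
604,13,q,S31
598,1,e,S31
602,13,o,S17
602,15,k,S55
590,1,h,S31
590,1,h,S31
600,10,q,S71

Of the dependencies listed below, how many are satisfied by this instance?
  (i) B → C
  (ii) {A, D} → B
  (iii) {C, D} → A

(i) B → C: B=15: 3 rows → C takes values {t, k} — violation; B=13: 3 rows → C takes values {o, q} — violation; B=1: 5 rows → C takes values {f, o, e, h} — violation — fails.
(ii) {A, D} → B: every LHS value maps to a single RHS value — holds.
(iii) {C, D} → A: every LHS value maps to a single RHS value — holds.
2 of the 3 dependencies hold.

2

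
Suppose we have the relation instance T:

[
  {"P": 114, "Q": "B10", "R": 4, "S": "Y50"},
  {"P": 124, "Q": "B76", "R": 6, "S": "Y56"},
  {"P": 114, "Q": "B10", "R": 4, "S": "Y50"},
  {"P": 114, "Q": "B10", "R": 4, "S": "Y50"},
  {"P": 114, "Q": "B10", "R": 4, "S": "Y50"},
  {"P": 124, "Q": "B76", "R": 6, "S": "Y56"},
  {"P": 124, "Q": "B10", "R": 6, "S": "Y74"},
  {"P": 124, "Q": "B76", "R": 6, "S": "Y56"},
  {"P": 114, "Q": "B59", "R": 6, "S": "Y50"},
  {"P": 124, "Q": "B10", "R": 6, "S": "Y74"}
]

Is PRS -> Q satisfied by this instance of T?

Yes

(P=114, R=4, S=Y50): 4 rows → Q = B10, B10, B10, B10 ✓
(P=124, R=6, S=Y56): 3 rows → Q = B76, B76, B76 ✓
(P=124, R=6, S=Y74): 2 rows → Q = B10, B10 ✓
(P=114, R=6, S=Y50): 1 row → Q = B59 ✓
Every PRS value is associated with a single Q value, so PRS -> Q holds.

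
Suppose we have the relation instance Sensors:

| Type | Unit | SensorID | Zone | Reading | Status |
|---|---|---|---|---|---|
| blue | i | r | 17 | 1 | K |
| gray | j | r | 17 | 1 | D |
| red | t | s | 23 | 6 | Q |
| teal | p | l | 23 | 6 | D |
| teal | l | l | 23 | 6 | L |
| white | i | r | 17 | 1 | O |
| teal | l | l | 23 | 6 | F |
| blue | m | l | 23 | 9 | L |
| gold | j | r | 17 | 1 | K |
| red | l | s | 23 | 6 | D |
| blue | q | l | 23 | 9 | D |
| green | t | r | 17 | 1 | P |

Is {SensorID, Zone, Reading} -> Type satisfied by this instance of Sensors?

No

(SensorID=r, Zone=17, Reading=1): 5 rows → Type takes values {blue, gray, white, gold, green} — violation
(SensorID=s, Zone=23, Reading=6): 2 rows → Type = red, red ✓
(SensorID=l, Zone=23, Reading=6): 3 rows → Type = teal, teal, teal ✓
(SensorID=l, Zone=23, Reading=9): 2 rows → Type = blue, blue ✓
Two rows agree on {SensorID, Zone, Reading} but differ on Type, so {SensorID, Zone, Reading} -> Type does not hold.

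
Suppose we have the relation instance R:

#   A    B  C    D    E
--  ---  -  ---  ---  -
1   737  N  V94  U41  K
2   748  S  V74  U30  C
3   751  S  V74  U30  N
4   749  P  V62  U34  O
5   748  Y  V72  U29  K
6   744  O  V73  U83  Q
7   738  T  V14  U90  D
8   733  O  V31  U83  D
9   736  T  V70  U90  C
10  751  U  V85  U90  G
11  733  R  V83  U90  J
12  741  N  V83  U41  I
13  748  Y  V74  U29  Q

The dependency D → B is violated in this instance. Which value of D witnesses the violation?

U90

D=U41: rows 1, 12 → B = N, N ✓
D=U30: rows 2, 3 → B = S, S ✓
D=U34: row 4 → B = P ✓
D=U29: rows 5, 13 → B = Y, Y ✓
D=U83: rows 6, 8 → B = O, O ✓
D=U90: rows 7, 9, 10, 11 → B takes values {T, U, R} — violation
The only D value with inconsistent B is D=U90.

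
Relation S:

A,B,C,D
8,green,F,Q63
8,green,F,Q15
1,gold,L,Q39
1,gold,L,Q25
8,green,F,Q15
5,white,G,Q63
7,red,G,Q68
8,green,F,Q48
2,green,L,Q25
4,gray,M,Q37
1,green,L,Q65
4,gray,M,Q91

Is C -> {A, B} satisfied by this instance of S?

No

C=F: 4 rows → {A,B} = (8, green), (8, green), (8, green), (8, green) ✓
C=L: 4 rows → {A,B} takes values {(1, gold), (2, green), (1, green)} — violation
C=G: 2 rows → {A,B} takes values {(5, white), (7, red)} — violation
C=M: 2 rows → {A,B} = (4, gray), (4, gray) ✓
Two rows agree on C but differ on {A, B}, so C -> {A, B} does not hold.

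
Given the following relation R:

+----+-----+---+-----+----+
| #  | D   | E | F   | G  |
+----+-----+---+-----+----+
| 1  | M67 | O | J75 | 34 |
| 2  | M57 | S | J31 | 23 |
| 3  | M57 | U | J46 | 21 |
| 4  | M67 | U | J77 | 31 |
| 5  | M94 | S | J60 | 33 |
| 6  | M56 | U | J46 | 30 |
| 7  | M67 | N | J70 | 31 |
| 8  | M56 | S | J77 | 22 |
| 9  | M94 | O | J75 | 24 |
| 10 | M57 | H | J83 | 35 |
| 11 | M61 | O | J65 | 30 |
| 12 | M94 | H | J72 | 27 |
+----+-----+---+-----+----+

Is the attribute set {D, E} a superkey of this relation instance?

All 12 rows have distinct {D, E} values, so {D, E} → (all attributes) holds and {D, E} is a superkey.

Yes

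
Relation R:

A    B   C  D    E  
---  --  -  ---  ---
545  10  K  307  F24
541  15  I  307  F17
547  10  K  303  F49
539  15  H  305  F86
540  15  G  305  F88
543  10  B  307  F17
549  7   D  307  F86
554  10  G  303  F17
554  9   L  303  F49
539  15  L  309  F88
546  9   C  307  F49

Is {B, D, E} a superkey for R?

All 11 rows have distinct {B, D, E} values, so {B, D, E} → (all attributes) holds and {B, D, E} is a superkey.

Yes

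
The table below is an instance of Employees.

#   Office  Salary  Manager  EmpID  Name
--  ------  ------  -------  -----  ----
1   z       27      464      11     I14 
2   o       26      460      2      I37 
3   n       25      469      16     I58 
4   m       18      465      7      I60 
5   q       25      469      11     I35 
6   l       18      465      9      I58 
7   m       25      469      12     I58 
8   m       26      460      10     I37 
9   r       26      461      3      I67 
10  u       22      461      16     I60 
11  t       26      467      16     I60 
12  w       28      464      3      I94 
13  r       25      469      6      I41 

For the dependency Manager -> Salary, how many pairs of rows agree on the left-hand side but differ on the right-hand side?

2

Manager=464: violating pairs (1,12) — 1 pair.
Manager=460: all 2 rows agree on Salary — 0 pairs.
Manager=469: all 4 rows agree on Salary — 0 pairs.
Manager=465: all 2 rows agree on Salary — 0 pairs.
Manager=461: violating pairs (9,10) — 1 pair.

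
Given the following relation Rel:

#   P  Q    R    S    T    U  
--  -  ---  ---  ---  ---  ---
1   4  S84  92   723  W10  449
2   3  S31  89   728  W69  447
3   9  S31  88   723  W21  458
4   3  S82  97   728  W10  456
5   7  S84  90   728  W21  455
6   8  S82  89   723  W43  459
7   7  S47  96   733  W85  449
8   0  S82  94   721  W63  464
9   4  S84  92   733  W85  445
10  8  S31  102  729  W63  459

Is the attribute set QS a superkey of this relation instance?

All 10 rows have distinct QS values, so QS → (all attributes) holds and QS is a superkey.

Yes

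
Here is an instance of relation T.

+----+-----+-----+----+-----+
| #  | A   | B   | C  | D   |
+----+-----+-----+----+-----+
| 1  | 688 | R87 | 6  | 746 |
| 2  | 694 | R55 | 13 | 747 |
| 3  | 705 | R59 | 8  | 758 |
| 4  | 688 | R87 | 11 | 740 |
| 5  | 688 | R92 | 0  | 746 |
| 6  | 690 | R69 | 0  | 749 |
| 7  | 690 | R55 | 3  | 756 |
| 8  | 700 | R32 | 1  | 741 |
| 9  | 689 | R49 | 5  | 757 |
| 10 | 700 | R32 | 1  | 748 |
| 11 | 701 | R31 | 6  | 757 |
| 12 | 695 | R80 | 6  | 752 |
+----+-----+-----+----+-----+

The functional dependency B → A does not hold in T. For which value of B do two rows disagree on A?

R55

B=R87: rows 1, 4 → A = 688, 688 ✓
B=R55: rows 2, 7 → A takes values {694, 690} — violation
B=R59: row 3 → A = 705 ✓
B=R92: row 5 → A = 688 ✓
B=R69: row 6 → A = 690 ✓
B=R32: rows 8, 10 → A = 700, 700 ✓
B=R49: row 9 → A = 689 ✓
B=R31: row 11 → A = 701 ✓
B=R80: row 12 → A = 695 ✓
The only B value with inconsistent A is B=R55.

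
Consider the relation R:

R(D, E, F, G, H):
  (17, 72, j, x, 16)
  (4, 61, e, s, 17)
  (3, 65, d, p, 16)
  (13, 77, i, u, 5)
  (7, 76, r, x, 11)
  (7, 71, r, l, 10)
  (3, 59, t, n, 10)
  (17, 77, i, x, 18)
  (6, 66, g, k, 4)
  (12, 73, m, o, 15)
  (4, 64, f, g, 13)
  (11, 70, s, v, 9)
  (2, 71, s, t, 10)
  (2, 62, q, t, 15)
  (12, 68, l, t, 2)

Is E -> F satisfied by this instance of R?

E=72: 1 row → F = j ✓
E=61: 1 row → F = e ✓
E=65: 1 row → F = d ✓
E=77: 2 rows → F = i, i ✓
E=76: 1 row → F = r ✓
E=71: 2 rows → F takes values {r, s} — violation
E=59: 1 row → F = t ✓
E=66: 1 row → F = g ✓
E=73: 1 row → F = m ✓
E=64: 1 row → F = f ✓
E=70: 1 row → F = s ✓
E=62: 1 row → F = q ✓
E=68: 1 row → F = l ✓
Two rows agree on E but differ on F, so E -> F does not hold.

No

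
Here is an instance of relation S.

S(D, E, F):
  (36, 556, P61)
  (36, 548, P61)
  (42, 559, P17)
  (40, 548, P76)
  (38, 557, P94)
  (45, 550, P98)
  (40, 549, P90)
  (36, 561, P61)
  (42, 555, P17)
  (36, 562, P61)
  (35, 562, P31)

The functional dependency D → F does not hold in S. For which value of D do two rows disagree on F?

D=36: 4 rows → F = P61, P61, P61, P61 ✓
D=42: 2 rows → F = P17, P17 ✓
D=40: 2 rows → F takes values {P76, P90} — violation
D=38: 1 row → F = P94 ✓
D=45: 1 row → F = P98 ✓
D=35: 1 row → F = P31 ✓
The only D value with inconsistent F is D=40.

40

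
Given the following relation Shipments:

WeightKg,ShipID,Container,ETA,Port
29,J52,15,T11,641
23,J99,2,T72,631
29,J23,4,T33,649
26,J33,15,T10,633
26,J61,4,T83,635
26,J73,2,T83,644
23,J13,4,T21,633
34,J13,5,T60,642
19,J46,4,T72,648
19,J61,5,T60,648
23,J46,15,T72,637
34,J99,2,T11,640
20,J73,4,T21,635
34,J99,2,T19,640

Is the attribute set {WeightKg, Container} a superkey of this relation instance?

No

Two distinct rows share (WeightKg=34, Container=2), so {WeightKg, Container} does not determine every attribute — not a superkey.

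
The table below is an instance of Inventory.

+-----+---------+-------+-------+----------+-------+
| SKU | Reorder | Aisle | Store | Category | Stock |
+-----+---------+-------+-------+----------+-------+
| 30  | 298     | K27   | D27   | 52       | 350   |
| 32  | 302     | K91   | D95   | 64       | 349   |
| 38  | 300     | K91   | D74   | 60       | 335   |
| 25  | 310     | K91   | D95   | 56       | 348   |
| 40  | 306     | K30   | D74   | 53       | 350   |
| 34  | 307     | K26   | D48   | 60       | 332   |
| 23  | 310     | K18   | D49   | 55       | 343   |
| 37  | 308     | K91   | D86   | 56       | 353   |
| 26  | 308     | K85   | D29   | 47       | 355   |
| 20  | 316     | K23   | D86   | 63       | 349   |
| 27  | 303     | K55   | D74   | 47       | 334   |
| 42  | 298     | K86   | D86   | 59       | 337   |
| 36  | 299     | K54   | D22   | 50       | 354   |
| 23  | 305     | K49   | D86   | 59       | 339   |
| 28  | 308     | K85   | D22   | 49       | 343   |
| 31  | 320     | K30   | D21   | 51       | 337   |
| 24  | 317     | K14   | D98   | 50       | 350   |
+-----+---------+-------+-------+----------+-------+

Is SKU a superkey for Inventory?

Two distinct rows share SKU=23, so SKU does not determine every attribute — not a superkey.

No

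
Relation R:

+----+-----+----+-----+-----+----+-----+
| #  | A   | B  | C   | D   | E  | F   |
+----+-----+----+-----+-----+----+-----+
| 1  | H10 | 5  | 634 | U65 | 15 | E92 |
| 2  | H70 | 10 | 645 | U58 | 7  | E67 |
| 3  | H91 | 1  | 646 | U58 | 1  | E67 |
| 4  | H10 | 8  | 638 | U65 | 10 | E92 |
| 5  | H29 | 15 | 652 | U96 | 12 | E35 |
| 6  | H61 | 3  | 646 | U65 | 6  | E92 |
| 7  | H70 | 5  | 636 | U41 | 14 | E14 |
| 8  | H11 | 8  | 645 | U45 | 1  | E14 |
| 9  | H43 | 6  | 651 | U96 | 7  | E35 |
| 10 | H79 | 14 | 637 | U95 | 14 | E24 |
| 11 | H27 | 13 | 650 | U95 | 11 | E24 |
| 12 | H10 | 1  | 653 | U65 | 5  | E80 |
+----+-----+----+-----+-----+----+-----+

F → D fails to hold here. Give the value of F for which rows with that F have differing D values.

E14

F=E92: rows 1, 4, 6 → D = U65, U65, U65 ✓
F=E67: rows 2, 3 → D = U58, U58 ✓
F=E35: rows 5, 9 → D = U96, U96 ✓
F=E14: rows 7, 8 → D takes values {U41, U45} — violation
F=E24: rows 10, 11 → D = U95, U95 ✓
F=E80: row 12 → D = U65 ✓
The only F value with inconsistent D is F=E14.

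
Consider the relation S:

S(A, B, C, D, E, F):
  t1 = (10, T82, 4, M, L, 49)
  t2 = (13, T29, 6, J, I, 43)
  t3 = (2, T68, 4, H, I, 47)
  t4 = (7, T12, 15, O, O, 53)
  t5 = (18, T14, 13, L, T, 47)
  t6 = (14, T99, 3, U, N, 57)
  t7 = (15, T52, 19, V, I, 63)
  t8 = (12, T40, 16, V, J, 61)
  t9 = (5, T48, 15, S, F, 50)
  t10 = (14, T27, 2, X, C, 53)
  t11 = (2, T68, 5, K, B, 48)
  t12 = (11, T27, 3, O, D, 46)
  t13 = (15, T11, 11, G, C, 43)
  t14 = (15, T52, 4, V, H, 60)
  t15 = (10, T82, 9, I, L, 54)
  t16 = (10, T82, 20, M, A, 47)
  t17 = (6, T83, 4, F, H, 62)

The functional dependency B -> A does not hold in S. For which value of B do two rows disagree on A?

T27

B=T82: rows 1, 15, 16 → A = 10, 10, 10 ✓
B=T29: row 2 → A = 13 ✓
B=T68: rows 3, 11 → A = 2, 2 ✓
B=T12: row 4 → A = 7 ✓
B=T14: row 5 → A = 18 ✓
B=T99: row 6 → A = 14 ✓
B=T52: rows 7, 14 → A = 15, 15 ✓
B=T40: row 8 → A = 12 ✓
B=T48: row 9 → A = 5 ✓
B=T27: rows 10, 12 → A takes values {14, 11} — violation
B=T11: row 13 → A = 15 ✓
B=T83: row 17 → A = 6 ✓
The only B value with inconsistent A is B=T27.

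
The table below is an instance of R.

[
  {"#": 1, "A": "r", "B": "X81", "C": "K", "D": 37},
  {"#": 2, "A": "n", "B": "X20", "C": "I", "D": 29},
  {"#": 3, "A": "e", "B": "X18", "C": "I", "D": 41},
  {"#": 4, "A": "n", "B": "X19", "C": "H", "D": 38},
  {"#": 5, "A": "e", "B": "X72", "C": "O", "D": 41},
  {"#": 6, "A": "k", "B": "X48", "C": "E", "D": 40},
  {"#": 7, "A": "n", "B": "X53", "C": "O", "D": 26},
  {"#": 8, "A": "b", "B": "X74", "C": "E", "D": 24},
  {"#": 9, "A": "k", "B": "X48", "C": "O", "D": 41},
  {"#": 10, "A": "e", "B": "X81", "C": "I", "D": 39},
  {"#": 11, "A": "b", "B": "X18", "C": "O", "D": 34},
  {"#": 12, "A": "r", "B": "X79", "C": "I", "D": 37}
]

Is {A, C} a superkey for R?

Rows 3 and 10 have the same {A, C} value (A=e, C=I) but are distinct tuples, so {A, C} does not determine every attribute — not a superkey.

No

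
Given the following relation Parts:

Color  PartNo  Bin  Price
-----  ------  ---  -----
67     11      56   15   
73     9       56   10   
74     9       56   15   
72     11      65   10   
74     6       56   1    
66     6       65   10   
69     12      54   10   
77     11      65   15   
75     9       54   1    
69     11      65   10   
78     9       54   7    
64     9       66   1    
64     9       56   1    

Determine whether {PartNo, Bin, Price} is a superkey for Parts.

No

Two distinct rows share (PartNo=11, Bin=65, Price=10), so {PartNo, Bin, Price} does not determine every attribute — not a superkey.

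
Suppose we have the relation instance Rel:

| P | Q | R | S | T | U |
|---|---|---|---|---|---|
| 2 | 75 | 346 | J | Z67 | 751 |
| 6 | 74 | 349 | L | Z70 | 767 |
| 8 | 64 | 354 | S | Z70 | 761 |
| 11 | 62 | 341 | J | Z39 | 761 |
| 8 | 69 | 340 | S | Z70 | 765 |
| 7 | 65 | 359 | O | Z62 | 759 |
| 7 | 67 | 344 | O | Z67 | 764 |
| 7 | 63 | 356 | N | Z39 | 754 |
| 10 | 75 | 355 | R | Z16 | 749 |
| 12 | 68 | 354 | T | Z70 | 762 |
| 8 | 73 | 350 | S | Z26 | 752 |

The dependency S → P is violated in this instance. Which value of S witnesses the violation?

S=J: 2 rows → P takes values {2, 11} — violation
S=L: 1 row → P = 6 ✓
S=S: 3 rows → P = 8, 8, 8 ✓
S=O: 2 rows → P = 7, 7 ✓
S=N: 1 row → P = 7 ✓
S=R: 1 row → P = 10 ✓
S=T: 1 row → P = 12 ✓
The only S value with inconsistent P is S=J.

J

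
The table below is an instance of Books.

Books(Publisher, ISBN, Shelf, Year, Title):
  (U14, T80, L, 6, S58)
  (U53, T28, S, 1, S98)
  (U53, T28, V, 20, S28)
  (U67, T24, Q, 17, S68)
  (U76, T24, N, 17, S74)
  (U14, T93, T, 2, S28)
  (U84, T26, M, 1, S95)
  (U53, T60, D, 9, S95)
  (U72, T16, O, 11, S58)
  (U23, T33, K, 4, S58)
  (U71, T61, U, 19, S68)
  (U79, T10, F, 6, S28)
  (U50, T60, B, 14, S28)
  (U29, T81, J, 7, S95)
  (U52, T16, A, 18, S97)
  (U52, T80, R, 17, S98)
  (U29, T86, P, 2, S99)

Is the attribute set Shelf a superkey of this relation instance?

All 17 rows have distinct Shelf values, so Shelf → (all attributes) holds and Shelf is a superkey.

Yes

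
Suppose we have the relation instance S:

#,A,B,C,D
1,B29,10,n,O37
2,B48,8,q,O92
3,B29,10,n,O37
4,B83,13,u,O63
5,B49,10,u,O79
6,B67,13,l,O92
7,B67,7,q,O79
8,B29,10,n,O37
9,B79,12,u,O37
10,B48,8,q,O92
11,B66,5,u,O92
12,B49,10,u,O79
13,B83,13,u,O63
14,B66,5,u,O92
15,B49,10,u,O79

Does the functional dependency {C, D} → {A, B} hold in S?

(C=n, D=O37): rows 1, 3, 8 → {A,B} = (B29, 10), (B29, 10), (B29, 10) ✓
(C=q, D=O92): rows 2, 10 → {A,B} = (B48, 8), (B48, 8) ✓
(C=u, D=O63): rows 4, 13 → {A,B} = (B83, 13), (B83, 13) ✓
(C=u, D=O79): rows 5, 12, 15 → {A,B} = (B49, 10), (B49, 10), (B49, 10) ✓
(C=l, D=O92): row 6 → {A,B} = (B67, 13) ✓
(C=q, D=O79): row 7 → {A,B} = (B67, 7) ✓
(C=u, D=O37): row 9 → {A,B} = (B79, 12) ✓
(C=u, D=O92): rows 11, 14 → {A,B} = (B66, 5), (B66, 5) ✓
Every {C, D} value is associated with a single {A, B} value, so {C, D} → {A, B} holds.

Yes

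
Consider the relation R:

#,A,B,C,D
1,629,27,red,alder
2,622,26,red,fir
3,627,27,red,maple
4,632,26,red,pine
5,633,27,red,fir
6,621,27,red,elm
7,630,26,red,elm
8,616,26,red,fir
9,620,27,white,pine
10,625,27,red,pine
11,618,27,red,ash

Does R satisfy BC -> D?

(B=27, C=red): rows 1, 3, 5, 6, 10, 11 → D takes values {alder, maple, fir, elm, pine, ash} — violation
(B=26, C=red): rows 2, 4, 7, 8 → D takes values {fir, pine, elm} — violation
(B=27, C=white): row 9 → D = pine ✓
Two rows agree on BC but differ on D, so BC -> D does not hold.

No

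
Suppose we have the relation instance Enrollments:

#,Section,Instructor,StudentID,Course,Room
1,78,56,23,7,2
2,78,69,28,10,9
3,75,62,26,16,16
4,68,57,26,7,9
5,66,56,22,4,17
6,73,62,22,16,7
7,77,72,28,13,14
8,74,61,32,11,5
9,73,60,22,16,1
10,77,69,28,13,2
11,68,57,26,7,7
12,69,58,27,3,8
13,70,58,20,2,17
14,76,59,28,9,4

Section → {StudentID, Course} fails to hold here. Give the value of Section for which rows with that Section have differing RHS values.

78

Section=78: rows 1, 2 → {StudentID,Course} takes values {(23, 7), (28, 10)} — violation
Section=75: row 3 → {StudentID,Course} = (26, 16) ✓
Section=68: rows 4, 11 → {StudentID,Course} = (26, 7), (26, 7) ✓
Section=66: row 5 → {StudentID,Course} = (22, 4) ✓
Section=73: rows 6, 9 → {StudentID,Course} = (22, 16), (22, 16) ✓
Section=77: rows 7, 10 → {StudentID,Course} = (28, 13), (28, 13) ✓
Section=74: row 8 → {StudentID,Course} = (32, 11) ✓
Section=69: row 12 → {StudentID,Course} = (27, 3) ✓
Section=70: row 13 → {StudentID,Course} = (20, 2) ✓
Section=76: row 14 → {StudentID,Course} = (28, 9) ✓
The only Section value with inconsistent RHS is Section=78.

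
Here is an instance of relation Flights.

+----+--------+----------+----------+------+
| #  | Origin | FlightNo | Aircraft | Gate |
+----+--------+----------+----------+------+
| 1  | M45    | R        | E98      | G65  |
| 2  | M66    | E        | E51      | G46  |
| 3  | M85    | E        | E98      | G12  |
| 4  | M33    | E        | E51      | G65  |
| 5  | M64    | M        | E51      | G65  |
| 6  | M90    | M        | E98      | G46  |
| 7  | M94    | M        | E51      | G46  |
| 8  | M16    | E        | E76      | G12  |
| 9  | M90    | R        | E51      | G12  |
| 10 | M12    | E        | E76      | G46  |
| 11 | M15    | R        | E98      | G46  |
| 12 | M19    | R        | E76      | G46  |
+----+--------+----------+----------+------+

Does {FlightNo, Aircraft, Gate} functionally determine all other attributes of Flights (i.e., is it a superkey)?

All 12 rows have distinct {FlightNo, Aircraft, Gate} values, so {FlightNo, Aircraft, Gate} → (all attributes) holds and {FlightNo, Aircraft, Gate} is a superkey.

Yes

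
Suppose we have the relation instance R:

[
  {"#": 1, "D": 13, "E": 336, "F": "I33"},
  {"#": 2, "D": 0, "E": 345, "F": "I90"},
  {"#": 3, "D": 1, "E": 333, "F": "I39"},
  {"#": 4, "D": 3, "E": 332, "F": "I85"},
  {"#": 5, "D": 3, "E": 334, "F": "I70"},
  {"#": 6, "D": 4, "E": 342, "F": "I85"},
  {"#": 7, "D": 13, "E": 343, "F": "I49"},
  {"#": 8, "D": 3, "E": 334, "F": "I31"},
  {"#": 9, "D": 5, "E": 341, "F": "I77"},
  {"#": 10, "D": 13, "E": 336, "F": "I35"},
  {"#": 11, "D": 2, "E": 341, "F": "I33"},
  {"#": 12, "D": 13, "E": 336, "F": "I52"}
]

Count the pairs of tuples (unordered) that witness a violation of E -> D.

1

E=336: all 3 rows agree on D — 0 pairs.
E=334: all 2 rows agree on D — 0 pairs.
E=341: violating pairs (9,11) — 1 pair.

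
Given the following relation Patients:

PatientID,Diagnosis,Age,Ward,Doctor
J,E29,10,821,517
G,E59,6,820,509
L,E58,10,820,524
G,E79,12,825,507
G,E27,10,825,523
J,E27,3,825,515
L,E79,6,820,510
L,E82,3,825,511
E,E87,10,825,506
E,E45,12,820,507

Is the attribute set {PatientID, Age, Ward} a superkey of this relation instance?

Yes

All 10 rows have distinct {PatientID, Age, Ward} values, so {PatientID, Age, Ward} → (all attributes) holds and {PatientID, Age, Ward} is a superkey.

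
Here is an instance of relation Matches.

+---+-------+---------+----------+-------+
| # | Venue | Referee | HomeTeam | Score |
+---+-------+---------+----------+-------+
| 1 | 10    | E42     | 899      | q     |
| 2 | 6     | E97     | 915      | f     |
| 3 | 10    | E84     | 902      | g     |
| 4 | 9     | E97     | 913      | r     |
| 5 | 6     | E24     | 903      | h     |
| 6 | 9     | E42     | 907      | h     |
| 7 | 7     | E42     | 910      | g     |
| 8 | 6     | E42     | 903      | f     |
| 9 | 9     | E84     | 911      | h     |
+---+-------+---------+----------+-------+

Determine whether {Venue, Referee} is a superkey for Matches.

Yes

All 9 rows have distinct {Venue, Referee} values, so {Venue, Referee} → (all attributes) holds and {Venue, Referee} is a superkey.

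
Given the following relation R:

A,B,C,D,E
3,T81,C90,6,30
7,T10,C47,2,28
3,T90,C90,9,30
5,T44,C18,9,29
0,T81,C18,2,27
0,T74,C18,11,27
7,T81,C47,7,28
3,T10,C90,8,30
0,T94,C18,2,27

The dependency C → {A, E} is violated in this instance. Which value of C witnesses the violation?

C18

C=C90: 3 rows → {A,E} = (3, 30), (3, 30), (3, 30) ✓
C=C47: 2 rows → {A,E} = (7, 28), (7, 28) ✓
C=C18: 4 rows → {A,E} takes values {(5, 29), (0, 27)} — violation
The only C value with inconsistent RHS is C=C18.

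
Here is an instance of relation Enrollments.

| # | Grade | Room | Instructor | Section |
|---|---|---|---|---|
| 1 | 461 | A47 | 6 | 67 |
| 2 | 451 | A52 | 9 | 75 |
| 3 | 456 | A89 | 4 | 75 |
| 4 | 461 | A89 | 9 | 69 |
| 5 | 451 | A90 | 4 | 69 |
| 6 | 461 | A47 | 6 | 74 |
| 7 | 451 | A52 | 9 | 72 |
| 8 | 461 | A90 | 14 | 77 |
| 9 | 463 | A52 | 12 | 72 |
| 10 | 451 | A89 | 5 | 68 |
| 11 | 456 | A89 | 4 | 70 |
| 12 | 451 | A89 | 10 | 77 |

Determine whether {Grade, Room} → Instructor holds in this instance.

No

(Grade=461, Room=A47): rows 1, 6 → Instructor = 6, 6 ✓
(Grade=451, Room=A52): rows 2, 7 → Instructor = 9, 9 ✓
(Grade=456, Room=A89): rows 3, 11 → Instructor = 4, 4 ✓
(Grade=461, Room=A89): row 4 → Instructor = 9 ✓
(Grade=451, Room=A90): row 5 → Instructor = 4 ✓
(Grade=461, Room=A90): row 8 → Instructor = 14 ✓
(Grade=463, Room=A52): row 9 → Instructor = 12 ✓
(Grade=451, Room=A89): rows 10, 12 → Instructor takes values {5, 10} — violation
Two rows agree on {Grade, Room} but differ on Instructor, so {Grade, Room} → Instructor does not hold.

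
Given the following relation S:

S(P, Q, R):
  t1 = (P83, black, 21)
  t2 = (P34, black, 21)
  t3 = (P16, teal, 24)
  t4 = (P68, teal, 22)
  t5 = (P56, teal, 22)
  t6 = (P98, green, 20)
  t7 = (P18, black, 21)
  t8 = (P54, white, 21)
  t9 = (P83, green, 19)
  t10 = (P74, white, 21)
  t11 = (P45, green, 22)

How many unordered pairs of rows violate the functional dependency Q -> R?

5

Q=black: all 3 rows agree on R — 0 pairs.
Q=teal: violating pairs (3,4), (3,5) — 2 pairs.
Q=green: violating pairs (6,9), (6,11), (9,11) — 3 pairs.
Q=white: all 2 rows agree on R — 0 pairs.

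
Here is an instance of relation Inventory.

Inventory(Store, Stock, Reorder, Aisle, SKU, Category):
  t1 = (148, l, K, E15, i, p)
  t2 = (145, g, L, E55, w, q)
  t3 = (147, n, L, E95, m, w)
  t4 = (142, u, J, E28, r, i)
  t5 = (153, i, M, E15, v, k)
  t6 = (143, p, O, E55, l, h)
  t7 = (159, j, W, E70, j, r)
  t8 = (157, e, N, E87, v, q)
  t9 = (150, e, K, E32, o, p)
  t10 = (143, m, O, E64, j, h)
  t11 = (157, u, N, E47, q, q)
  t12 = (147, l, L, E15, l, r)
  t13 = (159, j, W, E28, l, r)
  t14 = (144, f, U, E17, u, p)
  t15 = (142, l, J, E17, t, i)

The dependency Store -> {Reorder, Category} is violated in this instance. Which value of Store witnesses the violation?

147

Store=148: row 1 → {Reorder,Category} = (K, p) ✓
Store=145: row 2 → {Reorder,Category} = (L, q) ✓
Store=147: rows 3, 12 → {Reorder,Category} takes values {(L, w), (L, r)} — violation
Store=142: rows 4, 15 → {Reorder,Category} = (J, i), (J, i) ✓
Store=153: row 5 → {Reorder,Category} = (M, k) ✓
Store=143: rows 6, 10 → {Reorder,Category} = (O, h), (O, h) ✓
Store=159: rows 7, 13 → {Reorder,Category} = (W, r), (W, r) ✓
Store=157: rows 8, 11 → {Reorder,Category} = (N, q), (N, q) ✓
Store=150: row 9 → {Reorder,Category} = (K, p) ✓
Store=144: row 14 → {Reorder,Category} = (U, p) ✓
The only Store value with inconsistent RHS is Store=147.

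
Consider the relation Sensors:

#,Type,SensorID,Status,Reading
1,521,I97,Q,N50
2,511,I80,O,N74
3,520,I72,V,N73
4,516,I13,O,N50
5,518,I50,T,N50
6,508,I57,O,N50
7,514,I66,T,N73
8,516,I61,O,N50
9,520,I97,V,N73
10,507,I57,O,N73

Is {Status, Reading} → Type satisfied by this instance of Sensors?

No

(Status=Q, Reading=N50): row 1 → Type = 521 ✓
(Status=O, Reading=N74): row 2 → Type = 511 ✓
(Status=V, Reading=N73): rows 3, 9 → Type = 520, 520 ✓
(Status=O, Reading=N50): rows 4, 6, 8 → Type takes values {516, 508} — violation
(Status=T, Reading=N50): row 5 → Type = 518 ✓
(Status=T, Reading=N73): row 7 → Type = 514 ✓
(Status=O, Reading=N73): row 10 → Type = 507 ✓
Two rows agree on {Status, Reading} but differ on Type, so {Status, Reading} → Type does not hold.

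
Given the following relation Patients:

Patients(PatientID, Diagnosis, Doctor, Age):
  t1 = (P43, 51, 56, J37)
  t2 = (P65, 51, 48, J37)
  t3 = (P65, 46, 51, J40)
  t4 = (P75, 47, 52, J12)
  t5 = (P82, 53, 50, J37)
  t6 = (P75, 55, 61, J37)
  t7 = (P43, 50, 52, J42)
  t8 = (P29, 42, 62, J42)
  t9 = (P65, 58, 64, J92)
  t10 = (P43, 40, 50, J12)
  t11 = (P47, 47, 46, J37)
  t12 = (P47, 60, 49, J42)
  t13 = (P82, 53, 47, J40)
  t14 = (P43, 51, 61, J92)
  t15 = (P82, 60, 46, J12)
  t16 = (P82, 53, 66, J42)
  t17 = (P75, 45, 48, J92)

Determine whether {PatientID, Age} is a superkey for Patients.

Yes

All 17 rows have distinct {PatientID, Age} values, so {PatientID, Age} → (all attributes) holds and {PatientID, Age} is a superkey.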